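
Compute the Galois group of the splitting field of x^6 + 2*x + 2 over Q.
The polynomial f is an irreducible sextic over Q, so G = Gal(f/Q) is one of the 16 transitive subgroups 6T1, ..., 6T16 of S_6. The discriminant of f is -1292992, which is not a perfect square, so G is not contained in A_6. The transitive groups of degree 6 not contained in A_6 are: C_6 (6T1, order 6), S_3 (6T2, order 6), D_6 (6T3, order 12), C_3 x S_3 (6T5, order 18), A_4 x C_2 (6T6, order 24), S_4 (6T8, order 24), S_3 x S_3 (6T9, order 36), S_4 x C_2 (6T11, order 48), (S_3 x S_3) : C_2 (6T13, order 72), PGL(2,5) (6T14, order 120), S_6 (6T16, order 720). By Dedekind's theorem, for a prime p not dividing disc(f) the degrees of the irreducible factors of f mod p form the cycle type of an element of G. Factoring f modulo the 3 such primes p <= 7 (skipping 2, which divides the discriminant), each new pattern first appears at: mod 3: f = (x^6 + 2x + 2), pattern 6; mod 5: f = (x + 3)(x + 4)(x^4 + 3x^3 + 2x^2 + 1), pattern 4+1+1; mod 7: f = (x + 5)(x^2 + 4x + 5)(x^3 + 5x^2 + 4), pattern 3+2+1. No other pattern occurs in this range, so the set of observed cycle types is {6, 4+1+1, 3+2+1}. Among the candidates above, the only group containing elements of all these cycle types is S_6 (6T16); every other candidate lacks at least one of them. Hence G = S_6 (6T16), of order 720.

6T16: S_6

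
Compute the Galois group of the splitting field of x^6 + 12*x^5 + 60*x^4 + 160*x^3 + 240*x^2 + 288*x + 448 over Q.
The polynomial f is an irreducible sextic over Q, so G = Gal(f/Q) is one of the 16 transitive subgroups 6T1, ..., 6T16 of S_6. The discriminant of f is -9727331052552192, which is not a perfect square, so G is not contained in A_6. The transitive groups of degree 6 not contained in A_6 are: C_6 (6T1, order 6), S_3 (6T2, order 6), D_6 (6T3, order 12), C_3 x S_3 (6T5, order 18), A_4 x C_2 (6T6, order 24), S_4 (6T8, order 24), S_3 x S_3 (6T9, order 36), S_4 x C_2 (6T11, order 48), (S_3 x S_3) : C_2 (6T13, order 72), PGL(2,5) (6T14, order 120), S_6 (6T16, order 720). By Dedekind's theorem, for a prime p not dividing disc(f) the degrees of the irreducible factors of f mod p form the cycle type of an element of G. Factoring f modulo the 27 such primes p <= 127 (skipping 2, 3, 17, 43, which divide the discriminant), each new pattern first appears at: mod 5: f = (x^6 + 2x^5 + 3x + 3), pattern 6; mod 7: f = (x)(x^2 + 3x + 5)(x^3 + 2x^2 + 3), pattern 3+2+1; mod 11: f = (x^2 + 8x + 9)(x^4 + 4x^3 + 8x^2 + 5x + 7), pattern 4+2; mod 13: f = (x + 9)(x + 12)(x^2 + 6x + 7)(x^2 + 11x + 3), pattern 2+2+1+1; mod 61: f = (x + 6)(x + 10)(x + 22)(x + 44)(x^2 + 52x + 56), pattern 2+1+1+1+1; mod 97: f = (x + 3)(x + 22)(x + 26)(x^3 + 58x^2 + 72x + 95), pattern 3+1+1+1; mod 113: f = (x^2 + 12x + 60)(x^2 + 19x + 96)(x^2 + 94x + 39), pattern 2+2+2; mod 127: f = (x^3 + 55x^2 + 124x + 53)(x^3 + 84x^2 + 15x + 42), pattern 3+3. No other pattern occurs in this range, so the set of observed cycle types is {6, 3+2+1, 4+2, 2+2+1+1, 2+1+1+1+1, 3+1+1+1, 2+2+2, 3+3}. The candidates containing elements of all these cycle types are (S_3 x S_3) : C_2 (6T13) of order 72, S_6 (6T16) of order 720; the others are excluded. The observed types are precisely the cycle types that occur in (S_3 x S_3) : C_2 (6T13) (apart from the identity). Each of the other remaining candidates has further cycle types, and by the Chebotarev density theorem the matching factorization patterns would occur for a proportion of primes equal to their share of the group: S_6 (6T16) additionally contains elements of type 5+1, 4+1+1 (234 of its 720 elements, about 32% of primes). None of the 27 primes tested shows any such pattern (for each of these groups the chance of that is below 10^-4), which rules them out. Hence G = (S_3 x S_3) : C_2 (6T13), of order 72.

(S_3 x S_3) : C_2 (order 72)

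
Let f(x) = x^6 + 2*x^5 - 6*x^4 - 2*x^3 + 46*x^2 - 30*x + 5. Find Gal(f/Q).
The polynomial f is an irreducible sextic over Q, so G = Gal(f/Q) is one of the 16 transitive subgroups 6T1, ..., 6T16 of S_6. The discriminant of f is 90962560000 = 301600^2, a perfect square, so G is contained in A_6. The transitive groups of degree 6 contained in A_6 are: A_4 (6T4, order 12), S_4 (6T7, order 24), (C_3 x C_3) : C_4 (6T10, order 36), PSL(2,5) (6T12, order 60), A_6 (6T15, order 360). By Dedekind's theorem, for a prime p not dividing disc(f) the degrees of the irreducible factors of f mod p form the cycle type of an element of G. Factoring f modulo the 19 such primes p <= 83 (skipping 2, 5, 13, 29, which divide the discriminant), each new pattern first appears at: mod 3: f = (x^2 + 2x + 2)(x^4 + x^2 + 2x + 1), pattern 4+2; mod 11: f = (x^3 + 4x^2 + 10x + 5)(x^3 + 9x^2 + 3x + 1), pattern 3+3; mod 19: f = (x + 1)(x + 4)(x^2 + 17x + 10)(x^2 + 18x + 12), pattern 2+2+1+1; mod 61: f = (x + 30)(x + 37)(x + 47)(x^3 + 10x^2 + 24x + 41), pattern 3+1+1+1. No other pattern occurs in this range, so the set of observed cycle types is {4+2, 3+3, 2+2+1+1, 3+1+1+1}. The candidates containing elements of all these cycle types are (C_3 x C_3) : C_4 (6T10) of order 36, A_6 (6T15) of order 360; the others are excluded. The observed types are precisely the cycle types that occur in (C_3 x C_3) : C_4 (6T10) (apart from the identity). Each of the other remaining candidates has further cycle types, and by the Chebotarev density theorem the matching factorization patterns would occur for a proportion of primes equal to their share of the group: A_6 (6T15) additionally contains elements of type 5+1 (144 of its 360 elements, about 40% of primes). None of the 19 primes tested shows any such pattern (for each of these groups the chance of that is below 10^-4), which rules them out. Hence G = (C_3 x C_3) : C_4 (6T10), of order 36.

(C_3 x C_3) : C_4 (order 36)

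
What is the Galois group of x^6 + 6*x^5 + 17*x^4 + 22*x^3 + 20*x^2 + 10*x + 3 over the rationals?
The polynomial f is an irreducible sextic over Q, so G = Gal(f/Q) is one of the 16 transitive subgroups 6T1, ..., 6T16 of S_6. The discriminant of f is -7441984, which is not a perfect square, so G is not contained in A_6. The transitive groups of degree 6 not contained in A_6 are: C_6 (6T1, order 6), S_3 (6T2, order 6), D_6 (6T3, order 12), C_3 x S_3 (6T5, order 18), A_4 x C_2 (6T6, order 24), S_4 (6T8, order 24), S_3 x S_3 (6T9, order 36), S_4 x C_2 (6T11, order 48), (S_3 x S_3) : C_2 (6T13, order 72), PGL(2,5) (6T14, order 120), S_6 (6T16, order 720). By Dedekind's theorem, for a prime p not dividing disc(f) the degrees of the irreducible factors of f mod p form the cycle type of an element of G. Factoring f modulo the 17 such primes p <= 71 (skipping 2, 11, 31, which divide the discriminant), each new pattern first appears at: mod 3: f = (x)(x + 1)(x^4 + 2x^3 + x + 1), pattern 4+1+1; mod 5: f = (x^3 + 3x + 3)(x^3 + x^2 + 4x + 1), pattern 3+3; mod 7: f = (x^6 + 6x^5 + 3x^4 + x^3 + 6x^2 + 3x + 3), pattern 6; mod 13: f = (x^2 + 3x + 5)(x^4 + 3x^3 + 3x^2 + 11x + 11), pattern 4+2; mod 37: f = (x + 21)(x + 31)(x^2 + 5x + 21)(x^2 + 23x + 31), pattern 2+2+1+1; mod 47: f = (x + 21)(x + 26)(x + 31)(x + 44)(x^2 + 25x + 39), pattern 2+1+1+1+1; mod 67: f = (x^2 + 28x + 49)(x^2 + 51x + 6)(x^2 + 61x + 13), pattern 2+2+2. No other pattern occurs in this range, so the set of observed cycle types is {4+1+1, 3+3, 6, 4+2, 2+2+1+1, 2+1+1+1+1, 2+2+2}. The candidates containing elements of all these cycle types are S_4 x C_2 (6T11) of order 48, S_6 (6T16) of order 720; the others are excluded. The observed types are precisely the cycle types that occur in S_4 x C_2 (6T11) (apart from the identity). Each of the other remaining candidates has further cycle types, and by the Chebotarev density theorem the matching factorization patterns would occur for a proportion of primes equal to their share of the group: S_6 (6T16) additionally contains elements of type 5+1, 3+2+1, 3+1+1+1 (304 of its 720 elements, about 42% of primes). None of the 17 primes tested shows any such pattern (for each of these groups the chance of that is below 10^-4), which rules them out. Hence G = S_4 x C_2 (6T11), of order 48.

6T11: S_4 x C_2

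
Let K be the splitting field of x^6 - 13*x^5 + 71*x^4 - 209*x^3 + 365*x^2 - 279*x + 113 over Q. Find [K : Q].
6

The degree of the splitting field over Q equals the order of the Galois group, so first determine the group. The polynomial f is an irreducible sextic over Q, so G = Gal(f/Q) is one of the 16 transitive subgroups 6T1, ..., 6T16 of S_6. The discriminant of f is -3074760881305687, which is not a perfect square, so G is not contained in A_6. The transitive groups of degree 6 not contained in A_6 are: C_6 (6T1, order 6), S_3 (6T2, order 6), D_6 (6T3, order 12), C_3 x S_3 (6T5, order 18), A_4 x C_2 (6T6, order 24), S_4 (6T8, order 24), S_3 x S_3 (6T9, order 36), S_4 x C_2 (6T11, order 48), (S_3 x S_3) : C_2 (6T13, order 72), PGL(2,5) (6T14, order 120), S_6 (6T16, order 720). By Dedekind's theorem, for a prime p not dividing disc(f) the degrees of the irreducible factors of f mod p form the cycle type of an element of G. Factoring f modulo the 37 such primes p <= 173 (skipping 7, 29, 43, which divide the discriminant), each new pattern first appears at: mod 2: f = (x^3 + x + 1)(x^3 + x^2 + 1), pattern 3+3; mod 3: f = (x^6 + 2x^5 + 2x^4 + x^3 + 2x^2 + 2), pattern 6; mod 13: f = (x^2 + 2x + 7)(x^2 + 2x + 9)(x^2 + 9x + 2), pattern 2+2+2; mod 71: f = (x + 10)(x + 32)(x + 51)(x + 52)(x + 62)(x + 64), pattern 1+1+1+1+1+1. No other pattern occurs in this range, so the set of observed cycle types is {3+3, 6, 2+2+2, 1+1+1+1+1+1}. The candidates containing elements of all these cycle types are C_6 (6T1) of order 6, D_6 (6T3) of order 12, C_3 x S_3 (6T5) of order 18, A_4 x C_2 (6T6) of order 24, S_3 x S_3 (6T9) of order 36, S_4 x C_2 (6T11) of order 48, (S_3 x S_3) : C_2 (6T13) of order 72, PGL(2,5) (6T14) of order 120, S_6 (6T16) of order 720; the others are excluded. The observed types are precisely the cycle types that occur in C_6 (6T1). Each of the other remaining candidates has further cycle types, and by the Chebotarev density theorem the matching factorization patterns would occur for a proportion of primes equal to their share of the group: D_6 (6T3) additionally contains elements of type 2+2+1+1 (3 of its 12 elements, about 25% of primes); C_3 x S_3 (6T5) additionally contains elements of type 3+1+1+1 (4 of its 18 elements, about 22% of primes); A_4 x C_2 (6T6) additionally contains elements of type 2+2+1+1, 2+1+1+1+1 (6 of its 24 elements, about 25% of primes); S_3 x S_3 (6T9) additionally contains elements of type 3+1+1+1, 2+2+1+1 (13 of its 36 elements, about 36% of primes); S_4 x C_2 (6T11) additionally contains elements of type 4+2, 4+1+1, 2+2+1+1, 2+1+1+1+1 (24 of its 48 elements, about 50% of primes); (S_3 x S_3) : C_2 (6T13) additionally contains elements of type 4+2, 3+2+1, 3+1+1+1, 2+2+1+1, 2+1+1+1+1 (49 of its 72 elements, about 68% of primes); PGL(2,5) (6T14) additionally contains elements of type 5+1, 4+1+1, 2+2+1+1 (69 of its 120 elements, about 58% of primes); S_6 (6T16) additionally contains elements of type 5+1, 4+2, 4+1+1, 3+2+1, 3+1+1+1, 2+2+1+1, 2+1+1+1+1 (544 of its 720 elements, about 76% of primes). None of the 37 primes tested shows any such pattern (for each of these groups the chance of that is below 10^-4), which rules them out. Hence G = C_6 (6T1), of order 6. The Galois group C_6 (6T1) has order 6, so the splitting field has degree 6 over Q.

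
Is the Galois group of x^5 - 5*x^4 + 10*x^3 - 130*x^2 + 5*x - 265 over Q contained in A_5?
No

The polynomial is irreducible of degree 5 over Q. Its discriminant is 446172364800000, which is not a perfect square. A Galois group lies in the alternating group exactly when the discriminant is a square in Q, so the Galois group (F_20) is not contained in A_5.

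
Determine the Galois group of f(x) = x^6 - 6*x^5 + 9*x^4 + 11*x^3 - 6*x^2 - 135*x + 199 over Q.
The polynomial f is an irreducible sextic over Q, so G = Gal(f/Q) is one of the 16 transitive subgroups 6T1, ..., 6T16 of S_6. The discriminant of f is -16829675182323, which is not a perfect square, so G is not contained in A_6. The transitive groups of degree 6 not contained in A_6 are: C_6 (6T1, order 6), S_3 (6T2, order 6), D_6 (6T3, order 12), C_3 x S_3 (6T5, order 18), A_4 x C_2 (6T6, order 24), S_4 (6T8, order 24), S_3 x S_3 (6T9, order 36), S_4 x C_2 (6T11, order 48), (S_3 x S_3) : C_2 (6T13, order 72), PGL(2,5) (6T14, order 120), S_6 (6T16, order 720). By Dedekind's theorem, for a prime p not dividing disc(f) the degrees of the irreducible factors of f mod p form the cycle type of an element of G. Factoring f modulo the 37 such primes p <= 167 (skipping 3, 19, which divide the discriminant), each new pattern first appears at: mod 2: f = (x^6 + x^4 + x^3 + x + 1), pattern 6; mod 7: f = (x^3 + 4x^2 + x + 3)(x^3 + 4x^2 + 6x + 1), pattern 3+3; mod 17: f = (x^2 + 3x + 9)(x^2 + 11x + 16)(x^2 + 14x + 10), pattern 2+2+2; mod 37: f = (x + 1)(x + 8)(x + 14)(x + 23)(x + 25)(x + 34), pattern 1+1+1+1+1+1. No other pattern occurs in this range, so the set of observed cycle types is {6, 3+3, 2+2+2, 1+1+1+1+1+1}. The candidates containing elements of all these cycle types are C_6 (6T1) of order 6, D_6 (6T3) of order 12, C_3 x S_3 (6T5) of order 18, A_4 x C_2 (6T6) of order 24, S_3 x S_3 (6T9) of order 36, S_4 x C_2 (6T11) of order 48, (S_3 x S_3) : C_2 (6T13) of order 72, PGL(2,5) (6T14) of order 120, S_6 (6T16) of order 720; the others are excluded. The observed types are precisely the cycle types that occur in C_6 (6T1). Each of the other remaining candidates has further cycle types, and by the Chebotarev density theorem the matching factorization patterns would occur for a proportion of primes equal to their share of the group: D_6 (6T3) additionally contains elements of type 2+2+1+1 (3 of its 12 elements, about 25% of primes); C_3 x S_3 (6T5) additionally contains elements of type 3+1+1+1 (4 of its 18 elements, about 22% of primes); A_4 x C_2 (6T6) additionally contains elements of type 2+2+1+1, 2+1+1+1+1 (6 of its 24 elements, about 25% of primes); S_3 x S_3 (6T9) additionally contains elements of type 3+1+1+1, 2+2+1+1 (13 of its 36 elements, about 36% of primes); S_4 x C_2 (6T11) additionally contains elements of type 4+2, 4+1+1, 2+2+1+1, 2+1+1+1+1 (24 of its 48 elements, about 50% of primes); (S_3 x S_3) : C_2 (6T13) additionally contains elements of type 4+2, 3+2+1, 3+1+1+1, 2+2+1+1, 2+1+1+1+1 (49 of its 72 elements, about 68% of primes); PGL(2,5) (6T14) additionally contains elements of type 5+1, 4+1+1, 2+2+1+1 (69 of its 120 elements, about 58% of primes); S_6 (6T16) additionally contains elements of type 5+1, 4+2, 4+1+1, 3+2+1, 3+1+1+1, 2+2+1+1, 2+1+1+1+1 (544 of its 720 elements, about 76% of primes). None of the 37 primes tested shows any such pattern (for each of these groups the chance of that is below 10^-4), which rules them out. Hence G = C_6 (6T1), of order 6.

C_6 (order 6)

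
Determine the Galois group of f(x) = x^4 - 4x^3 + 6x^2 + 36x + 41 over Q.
The polynomial is an irreducible quartic over Q and its discriminant is 61952000, which is not a perfect square, so the Galois group is not contained in A_4. The resolvent cubic y^3 - 6*y^2 - 308*y - 968 has exactly one rational root, so the Galois group is C_4 or D_4. The quartic becomes reducible over Q(sqrt(disc)), so the group is C_4.

4T1: C_4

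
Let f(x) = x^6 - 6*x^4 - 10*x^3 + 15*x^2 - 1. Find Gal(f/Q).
A_4 x C_2 (also written A4xC2)

The polynomial f is an irreducible sextic over Q, so G = Gal(f/Q) is one of the 16 transitive subgroups 6T1, ..., 6T16 of S_6. The discriminant of f is -11156429376, which is not a perfect square, so G is not contained in A_6. The transitive groups of degree 6 not contained in A_6 are: C_6 (6T1, order 6), S_3 (6T2, order 6), D_6 (6T3, order 12), C_3 x S_3 (6T5, order 18), A_4 x C_2 (6T6, order 24), S_4 (6T8, order 24), S_3 x S_3 (6T9, order 36), S_4 x C_2 (6T11, order 48), (S_3 x S_3) : C_2 (6T13, order 72), PGL(2,5) (6T14, order 120), S_6 (6T16, order 720). By Dedekind's theorem, for a prime p not dividing disc(f) the degrees of the irreducible factors of f mod p form the cycle type of an element of G. Factoring f modulo the 33 such primes p <= 149 (skipping 2, 3, which divide the discriminant), each new pattern first appears at: mod 5: f = (x^3 + 2x^2 + 4x + 4)(x^3 + 3x^2 + 4x + 1), pattern 3+3; mod 7: f = (x^6 + x^4 + 4x^3 + x^2 + 6), pattern 6; mod 17: f = (x + 12)(x + 13)(x^2 + 3x + 8)(x^2 + 6x + 12), pattern 2+2+1+1; mod 19: f = (x + 1)(x + 4)(x + 7)(x + 13)(x^2 + 13x + 6), pattern 2+1+1+1+1; mod 71: f = (x^2 + 32x + 59)(x^2 + 50x + 11)(x^2 + 60x + 7), pattern 2+2+2. No other pattern occurs in this range, so the set of observed cycle types is {3+3, 6, 2+2+1+1, 2+1+1+1+1, 2+2+2}. The candidates containing elements of all these cycle types are A_4 x C_2 (6T6) of order 24, S_4 x C_2 (6T11) of order 48, (S_3 x S_3) : C_2 (6T13) of order 72, S_6 (6T16) of order 720; the others are excluded. The observed types are precisely the cycle types that occur in A_4 x C_2 (6T6) (apart from the identity). Each of the other remaining candidates has further cycle types, and by the Chebotarev density theorem the matching factorization patterns would occur for a proportion of primes equal to their share of the group: S_4 x C_2 (6T11) additionally contains elements of type 4+2, 4+1+1 (12 of its 48 elements, about 25% of primes); (S_3 x S_3) : C_2 (6T13) additionally contains elements of type 4+2, 3+2+1, 3+1+1+1 (34 of its 72 elements, about 47% of primes); S_6 (6T16) additionally contains elements of type 5+1, 4+2, 4+1+1, 3+2+1, 3+1+1+1 (484 of its 720 elements, about 67% of primes). None of the 33 primes tested shows any such pattern (for each of these groups the chance of that is below 10^-4), which rules them out. Hence G = A_4 x C_2 (6T6), of order 24.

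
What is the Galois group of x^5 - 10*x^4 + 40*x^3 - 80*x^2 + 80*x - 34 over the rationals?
F_20

The polynomial f is an irreducible quintic over Q, so G = Gal(f/Q) is a transitive subgroup of S_5: one of C_5 (5T1, order 5), D_5 (5T2, order 10), F_20 (5T3, order 20), A_5 (5T4, order 60) or S_5 (5T5, order 120). The discriminant of f is 50000, which is not a perfect square, so G is not contained in A_5. The transitive groups of degree 5 not contained in A_5 are: F_20 (5T3, order 20), S_5 (5T5, order 120). By Dedekind's theorem, for a prime p not dividing disc(f) the degrees of the irreducible factors of f mod p form the cycle type of an element of G. Factoring f modulo the 18 such primes p <= 71 (skipping 2, 5, which divide the discriminant), each new pattern first appears at: mod 3: f = (x + 2)(x^4 + x^2 + 2x + 1), pattern 4+1; mod 11: f = (x^5 + x^4 + 7x^3 + 8x^2 + 3x + 10), pattern 5; mod 19: f = (x + 2)(x^2 + 12x + 7)(x^2 + 14x + 3), pattern 2+2+1. No other pattern occurs in this range, so the set of observed cycle types is {4+1, 5, 2+2+1}. The candidates containing elements of all these cycle types are F_20 (5T3) of order 20, S_5 (5T5) of order 120; the others are excluded. The observed types are precisely the cycle types that occur in F_20 (5T3) (apart from the identity). Each of the other remaining candidates has further cycle types, and by the Chebotarev density theorem the matching factorization patterns would occur for a proportion of primes equal to their share of the group: S_5 (5T5) additionally contains elements of type 3+2, 3+1+1, 2+1+1+1 (50 of its 120 elements, about 42% of primes). None of the 18 primes tested shows any such pattern (for each of these groups the chance of that is below 10^-4), which rules them out. Hence G = F_20 (5T3), of order 20.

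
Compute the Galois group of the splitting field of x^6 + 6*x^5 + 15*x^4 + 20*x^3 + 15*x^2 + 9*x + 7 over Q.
(S_3 x S_3) : C_2 (order 72)

The polynomial f is an irreducible sextic over Q, so G = Gal(f/Q) is one of the 16 transitive subgroups 6T1, ..., 6T16 of S_6. The discriminant of f is -9059283, which is not a perfect square, so G is not contained in A_6. The transitive groups of degree 6 not contained in A_6 are: C_6 (6T1, order 6), S_3 (6T2, order 6), D_6 (6T3, order 12), C_3 x S_3 (6T5, order 18), A_4 x C_2 (6T6, order 24), S_4 (6T8, order 24), S_3 x S_3 (6T9, order 36), S_4 x C_2 (6T11, order 48), (S_3 x S_3) : C_2 (6T13, order 72), PGL(2,5) (6T14, order 120), S_6 (6T16, order 720). By Dedekind's theorem, for a prime p not dividing disc(f) the degrees of the irreducible factors of f mod p form the cycle type of an element of G. Factoring f modulo the 28 such primes p <= 127 (skipping 3, 17, 43, which divide the discriminant), each new pattern first appears at: mod 2: f = (x^6 + x^4 + x^2 + x + 1), pattern 6; mod 7: f = (x)(x^2 + 5x + 3)(x^3 + x^2 + 3), pattern 3+2+1; mod 11: f = (x^2 + 4x + 5)(x^4 + 2x^3 + 2x^2 + 2x + 8), pattern 4+2; mod 13: f = (x + 6)(x + 11)(x^2 + 3x + 5)(x^2 + 12x + 4), pattern 2+2+1+1; mod 61: f = (x + 3)(x + 5)(x + 11)(x + 22)(x^2 + 26x + 14), pattern 2+1+1+1+1; mod 97: f = (x + 11)(x + 13)(x + 50)(x^3 + 29x^2 + 18x + 24), pattern 3+1+1+1; mod 113: f = (x^2 + 6x + 15)(x^2 + 47x + 38)(x^2 + 66x + 24), pattern 2+2+2; mod 127: f = (x^3 + 42x^2 + 99x + 37)(x^3 + 91x^2 + 31x + 86), pattern 3+3. No other pattern occurs in this range, so the set of observed cycle types is {6, 3+2+1, 4+2, 2+2+1+1, 2+1+1+1+1, 3+1+1+1, 2+2+2, 3+3}. The candidates containing elements of all these cycle types are (S_3 x S_3) : C_2 (6T13) of order 72, S_6 (6T16) of order 720; the others are excluded. The observed types are precisely the cycle types that occur in (S_3 x S_3) : C_2 (6T13) (apart from the identity). Each of the other remaining candidates has further cycle types, and by the Chebotarev density theorem the matching factorization patterns would occur for a proportion of primes equal to their share of the group: S_6 (6T16) additionally contains elements of type 5+1, 4+1+1 (234 of its 720 elements, about 32% of primes). None of the 28 primes tested shows any such pattern (for each of these groups the chance of that is below 10^-4), which rules them out. Hence G = (S_3 x S_3) : C_2 (6T13), of order 72.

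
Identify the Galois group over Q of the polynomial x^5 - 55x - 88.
The polynomial f is an irreducible quintic over Q, so G = Gal(f/Q) is a transitive subgroup of S_5: one of C_5 (5T1, order 5), D_5 (5T2, order 10), F_20 (5T3, order 20), A_5 (5T4, order 60) or S_5 (5T5, order 120). The discriminant of f is 58564000000 = 242000^2, a perfect square, so G is contained in A_5. The transitive groups of degree 5 contained in A_5 are: C_5 (5T1, order 5), D_5 (5T2, order 10), A_5 (5T4, order 60). By Dedekind's theorem, for a prime p not dividing disc(f) the degrees of the irreducible factors of f mod p form the cycle type of an element of G. Factoring f modulo the 3 such primes p <= 13 (skipping 2, 5, 11, which divide the discriminant), each new pattern first appears at: mod 3: f = (x^5 + 2x + 2), pattern 5; mod 13: f = (x + 5)(x + 7)(x^3 + x^2 + 5x + 9), pattern 3+1+1. No other pattern occurs in this range, so the set of observed cycle types is {5, 3+1+1}. Among the candidates above, the only group containing elements of all these cycle types is A_5 (5T4) — each of C_5 (5T1), D_5 (5T2) lacks at least one of them. Hence G = A_5 (5T4), of order 60.

A_5 (also written A5)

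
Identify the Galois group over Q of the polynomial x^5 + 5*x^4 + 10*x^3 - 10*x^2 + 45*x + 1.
The polynomial f is an irreducible quintic over Q, so G = Gal(f/Q) is a transitive subgroup of S_5: one of C_5 (5T1, order 5), D_5 (5T2, order 10), F_20 (5T3, order 20), A_5 (5T4, order 60) or S_5 (5T5, order 120). The discriminant of f is 148608800000, which is not a perfect square, so G is not contained in A_5. The transitive groups of degree 5 not contained in A_5 are: F_20 (5T3, order 20), S_5 (5T5, order 120). By Dedekind's theorem, for a prime p not dividing disc(f) the degrees of the irreducible factors of f mod p form the cycle type of an element of G. Factoring f modulo the 18 such primes p <= 71 (skipping 2, 5, which divide the discriminant), each new pattern first appears at: mod 3: f = (x + 1)(x^4 + x^3 + 2x + 1), pattern 4+1; mod 11: f = (x^5 + 5x^4 + 10x^3 + x^2 + x + 1), pattern 5; mod 19: f = (x + 6)(x^2 + 7x + 9)(x^2 + 11x + 6), pattern 2+2+1. No other pattern occurs in this range, so the set of observed cycle types is {4+1, 5, 2+2+1}. The candidates containing elements of all these cycle types are F_20 (5T3) of order 20, S_5 (5T5) of order 120; the others are excluded. The observed types are precisely the cycle types that occur in F_20 (5T3) (apart from the identity). Each of the other remaining candidates has further cycle types, and by the Chebotarev density theorem the matching factorization patterns would occur for a proportion of primes equal to their share of the group: S_5 (5T5) additionally contains elements of type 3+2, 3+1+1, 2+1+1+1 (50 of its 120 elements, about 42% of primes). None of the 18 primes tested shows any such pattern (for each of these groups the chance of that is below 10^-4), which rules them out. Hence G = F_20 (5T3), of order 20.

F_20 (order 20)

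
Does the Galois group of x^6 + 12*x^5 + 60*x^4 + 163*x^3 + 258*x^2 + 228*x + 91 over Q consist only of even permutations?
The polynomial is irreducible of degree 6 over Q. Its discriminant is -177147, which is not a perfect square. A Galois group lies in the alternating group exactly when the discriminant is a square in Q, so the Galois group (C_3 x S_3) is not contained in A_6.

No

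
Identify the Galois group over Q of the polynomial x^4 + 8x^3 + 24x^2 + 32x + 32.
The polynomial is an irreducible quartic over Q and its discriminant is 1048576 = 1024^2, a perfect square, so the Galois group is contained in A_4. The resolvent cubic y^3 - 24*y^2 + 128*y splits completely over Q, which gives the Klein four-group V_4.

V_4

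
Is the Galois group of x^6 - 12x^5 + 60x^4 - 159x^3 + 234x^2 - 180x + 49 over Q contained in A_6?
The polynomial is irreducible of degree 6 over Q. Its discriminant is 871199469, which is not a perfect square. A Galois group lies in the alternating group exactly when the discriminant is a square in Q, so the Galois group (S_3 x S_3) is not contained in A_6.

No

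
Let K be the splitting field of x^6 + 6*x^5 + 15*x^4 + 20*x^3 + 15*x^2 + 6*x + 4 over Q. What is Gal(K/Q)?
The polynomial f is an irreducible sextic over Q, so G = Gal(f/Q) is one of the 16 transitive subgroups 6T1, ..., 6T16 of S_6. The discriminant of f is -11337408, which is not a perfect square, so G is not contained in A_6. The transitive groups of degree 6 not contained in A_6 are: C_6 (6T1, order 6), S_3 (6T2, order 6), D_6 (6T3, order 12), C_3 x S_3 (6T5, order 18), A_4 x C_2 (6T6, order 24), S_4 (6T8, order 24), S_3 x S_3 (6T9, order 36), S_4 x C_2 (6T11, order 48), (S_3 x S_3) : C_2 (6T13, order 72), PGL(2,5) (6T14, order 120), S_6 (6T16, order 720). By Dedekind's theorem, for a prime p not dividing disc(f) the degrees of the irreducible factors of f mod p form the cycle type of an element of G. Factoring f modulo the 23 such primes p <= 97 (skipping 2, 3, which divide the discriminant), each new pattern first appears at: mod 5: f = (x^2 + x + 2)(x^2 + 2x + 3)(x^2 + 3x + 4), pattern 2+2+2; mod 7: f = (x^3 + 3x^2 + 3x + 3)(x^3 + 3x^2 + 3x + 6), pattern 3+3; mod 61: f = (x + 4)(x + 20)(x + 23)(x + 40)(x + 43)(x + 59), pattern 1+1+1+1+1+1. No other pattern occurs in this range, so the set of observed cycle types is {2+2+2, 3+3, 1+1+1+1+1+1}. The candidates containing elements of all these cycle types are C_6 (6T1) of order 6, S_3 (6T2) of order 6, D_6 (6T3) of order 12, C_3 x S_3 (6T5) of order 18, A_4 x C_2 (6T6) of order 24, S_4 (6T8) of order 24, S_3 x S_3 (6T9) of order 36, S_4 x C_2 (6T11) of order 48, (S_3 x S_3) : C_2 (6T13) of order 72, PGL(2,5) (6T14) of order 120, S_6 (6T16) of order 720; the others are excluded. The observed types are precisely the cycle types that occur in S_3 (6T2). Each of the other remaining candidates has further cycle types, and by the Chebotarev density theorem the matching factorization patterns would occur for a proportion of primes equal to their share of the group: C_6 (6T1) additionally contains elements of type 6 (2 of its 6 elements, about 33% of primes); D_6 (6T3) additionally contains elements of type 6, 2+2+1+1 (5 of its 12 elements, about 42% of primes); C_3 x S_3 (6T5) additionally contains elements of type 6, 3+1+1+1 (10 of its 18 elements, about 56% of primes); A_4 x C_2 (6T6) additionally contains elements of type 6, 2+2+1+1, 2+1+1+1+1 (14 of its 24 elements, about 58% of primes); S_4 (6T8) additionally contains elements of type 4+1+1, 2+2+1+1 (9 of its 24 elements, about 38% of primes); S_3 x S_3 (6T9) additionally contains elements of type 6, 3+1+1+1, 2+2+1+1 (25 of its 36 elements, about 69% of primes); S_4 x C_2 (6T11) additionally contains elements of type 6, 4+2, 4+1+1, 2+2+1+1, 2+1+1+1+1 (32 of its 48 elements, about 67% of primes); (S_3 x S_3) : C_2 (6T13) additionally contains elements of type 6, 4+2, 3+2+1, 3+1+1+1, 2+2+1+1, 2+1+1+1+1 (61 of its 72 elements, about 85% of primes); PGL(2,5) (6T14) additionally contains elements of type 6, 5+1, 4+1+1, 2+2+1+1 (89 of its 120 elements, about 74% of primes); S_6 (6T16) additionally contains elements of type 6, 5+1, 4+2, 4+1+1, 3+2+1, 3+1+1+1, 2+2+1+1, 2+1+1+1+1 (664 of its 720 elements, about 92% of primes). None of the 23 primes tested shows any such pattern (for each of these groups the chance of that is below 10^-4), which rules them out. Hence G = S_3 (6T2), of order 6.

S_3 (order 6)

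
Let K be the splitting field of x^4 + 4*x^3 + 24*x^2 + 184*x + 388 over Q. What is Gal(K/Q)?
The polynomial is an irreducible quartic over Q and its discriminant is 1194393600 = 34560^2, a perfect square, so the Galois group is contained in A_4. The resolvent cubic y^3 - 24*y^2 - 816*y - 2816 splits completely over Q, which gives the Klein four-group V_4.

V_4, the Klein four-group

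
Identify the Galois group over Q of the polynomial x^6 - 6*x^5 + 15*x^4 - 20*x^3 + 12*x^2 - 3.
The polynomial f is an irreducible sextic over Q, so G = Gal(f/Q) is one of the 16 transitive subgroups 6T1, ..., 6T16 of S_6. The discriminant of f is 419904 = 648^2, a perfect square, so G is contained in A_6. The transitive groups of degree 6 contained in A_6 are: A_4 (6T4, order 12), S_4 (6T7, order 24), (C_3 x C_3) : C_4 (6T10, order 36), PSL(2,5) (6T12, order 60), A_6 (6T15, order 360). By Dedekind's theorem, for a prime p not dividing disc(f) the degrees of the irreducible factors of f mod p form the cycle type of an element of G. Factoring f modulo the 33 such primes p <= 149 (skipping 2, 3, which divide the discriminant), each new pattern first appears at: mod 5: f = (x^3 + x^2 + 3x + 4)(x^3 + 3x^2 + 4x + 3), pattern 3+3; mod 17: f = (x + 1)(x + 14)(x^2 + 15x + 8)(x^2 + 15x + 15), pattern 2+2+1+1; mod 71: f = (x + 3)(x + 4)(x + 31)(x + 38)(x + 65)(x + 66), pattern 1+1+1+1+1+1. No other pattern occurs in this range, so the set of observed cycle types is {3+3, 2+2+1+1, 1+1+1+1+1+1}. The candidates containing elements of all these cycle types are A_4 (6T4) of order 12, S_4 (6T7) of order 24, (C_3 x C_3) : C_4 (6T10) of order 36, PSL(2,5) (6T12) of order 60, A_6 (6T15) of order 360; the others are excluded. The observed types are precisely the cycle types that occur in A_4 (6T4). Each of the other remaining candidates has further cycle types, and by the Chebotarev density theorem the matching factorization patterns would occur for a proportion of primes equal to their share of the group: S_4 (6T7) additionally contains elements of type 4+2 (6 of its 24 elements, about 25% of primes); (C_3 x C_3) : C_4 (6T10) additionally contains elements of type 4+2, 3+1+1+1 (22 of its 36 elements, about 61% of primes); PSL(2,5) (6T12) additionally contains elements of type 5+1 (24 of its 60 elements, about 40% of primes); A_6 (6T15) additionally contains elements of type 5+1, 4+2, 3+1+1+1 (274 of its 360 elements, about 76% of primes). None of the 33 primes tested shows any such pattern (for each of these groups the chance of that is below 10^-4), which rules them out. Hence G = A_4 (6T4), of order 12.

A_4 (also written A4)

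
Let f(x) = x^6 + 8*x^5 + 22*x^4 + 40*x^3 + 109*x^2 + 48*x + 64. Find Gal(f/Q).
The polynomial f is an irreducible sextic over Q, so G = Gal(f/Q) is one of the 16 transitive subgroups 6T1, ..., 6T16 of S_6. The discriminant of f is -3767550835949568, which is not a perfect square, so G is not contained in A_6. The transitive groups of degree 6 not contained in A_6 are: C_6 (6T1, order 6), S_3 (6T2, order 6), D_6 (6T3, order 12), C_3 x S_3 (6T5, order 18), A_4 x C_2 (6T6, order 24), S_4 (6T8, order 24), S_3 x S_3 (6T9, order 36), S_4 x C_2 (6T11, order 48), (S_3 x S_3) : C_2 (6T13, order 72), PGL(2,5) (6T14, order 120), S_6 (6T16, order 720). By Dedekind's theorem, for a prime p not dividing disc(f) the degrees of the irreducible factors of f mod p form the cycle type of an element of G. Factoring f modulo the 27 such primes p <= 113 (skipping 2, 3, 41, which divide the discriminant), each new pattern first appears at: mod 5: f = (x + 1)(x^2 + 3x + 3)(x^3 + 4x^2 + 3), pattern 3+2+1; mod 7: f = (x^2 + 5x + 5)(x^4 + 3x^3 + 2x^2 + x + 3), pattern 4+2; mod 17: f = (x^3 + 4x^2 + 10x + 8)(x^3 + 4x^2 + 13x + 8), pattern 3+3; mod 19: f = (x^2 + 2x + 6)(x^2 + 10x + 10)(x^2 + 15x + 15), pattern 2+2+2; mod 31: f = (x^6 + 8x^5 + 22x^4 + 9x^3 + 16x^2 + 17x + 2), pattern 6; mod 37: f = (x + 4)(x + 5)(x^2 + 2)(x^2 + 36x + 9), pattern 2+2+1+1; mod 61: f = (x + 2)(x + 28)(x + 35)(x^3 + 4x^2 + 59x + 8), pattern 3+1+1+1; mod 113: f = (x + 12)(x + 32)(x + 33)(x + 73)(x^2 + 84x + 79), pattern 2+1+1+1+1. No other pattern occurs in this range, so the set of observed cycle types is {3+2+1, 4+2, 3+3, 2+2+2, 6, 2+2+1+1, 3+1+1+1, 2+1+1+1+1}. The candidates containing elements of all these cycle types are (S_3 x S_3) : C_2 (6T13) of order 72, S_6 (6T16) of order 720; the others are excluded. The observed types are precisely the cycle types that occur in (S_3 x S_3) : C_2 (6T13) (apart from the identity). Each of the other remaining candidates has further cycle types, and by the Chebotarev density theorem the matching factorization patterns would occur for a proportion of primes equal to their share of the group: S_6 (6T16) additionally contains elements of type 5+1, 4+1+1 (234 of its 720 elements, about 32% of primes). None of the 27 primes tested shows any such pattern (for each of these groups the chance of that is below 10^-4), which rules them out. Hence G = (S_3 x S_3) : C_2 (6T13), of order 72.

6T13: (S_3 x S_3) : C_2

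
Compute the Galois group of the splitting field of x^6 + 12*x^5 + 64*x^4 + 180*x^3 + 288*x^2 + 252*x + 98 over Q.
S_4 x C_2

The polynomial f is an irreducible sextic over Q, so G = Gal(f/Q) is one of the 16 transitive subgroups 6T1, ..., 6T16 of S_6. The discriminant of f is -122931200, which is not a perfect square, so G is not contained in A_6. The transitive groups of degree 6 not contained in A_6 are: C_6 (6T1, order 6), S_3 (6T2, order 6), D_6 (6T3, order 12), C_3 x S_3 (6T5, order 18), A_4 x C_2 (6T6, order 24), S_4 (6T8, order 24), S_3 x S_3 (6T9, order 36), S_4 x C_2 (6T11, order 48), (S_3 x S_3) : C_2 (6T13, order 72), PGL(2,5) (6T14, order 120), S_6 (6T16, order 720). By Dedekind's theorem, for a prime p not dividing disc(f) the degrees of the irreducible factors of f mod p form the cycle type of an element of G. Factoring f modulo the 17 such primes p <= 71 (skipping 2, 5, 7, which divide the discriminant), each new pattern first appears at: mod 3: f = (x^3 + x^2 + x + 2)(x^3 + 2x^2 + x + 1), pattern 3+3; mod 13: f = (x^6 + 12x^5 + 12x^4 + 11x^3 + 2x^2 + 5x + 7), pattern 6; mod 19: f = (x^2 + 13x + 14)(x^4 + 18x^3 + 6x^2 + 2x + 7), pattern 4+2; mod 23: f = (x + 19)(x + 20)(x^4 + 19x^3 + x^2 + 5x + 12), pattern 4+1+1; mod 53: f = (x^2 + 7x + 2)(x^2 + 20x + 39)(x^2 + 38x + 23), pattern 2+2+2; mod 59: f = (x + 14)(x + 22)(x^2 + 42x + 20)(x^2 + 52x + 9), pattern 2+2+1+1; mod 71: f = (x + 3)(x + 41)(x + 58)(x + 63)(x^2 + 60x + 20), pattern 2+1+1+1+1. No other pattern occurs in this range, so the set of observed cycle types is {3+3, 6, 4+2, 4+1+1, 2+2+2, 2+2+1+1, 2+1+1+1+1}. The candidates containing elements of all these cycle types are S_4 x C_2 (6T11) of order 48, S_6 (6T16) of order 720; the others are excluded. The observed types are precisely the cycle types that occur in S_4 x C_2 (6T11) (apart from the identity). Each of the other remaining candidates has further cycle types, and by the Chebotarev density theorem the matching factorization patterns would occur for a proportion of primes equal to their share of the group: S_6 (6T16) additionally contains elements of type 5+1, 3+2+1, 3+1+1+1 (304 of its 720 elements, about 42% of primes). None of the 17 primes tested shows any such pattern (for each of these groups the chance of that is below 10^-4), which rules them out. Hence G = S_4 x C_2 (6T11), of order 48.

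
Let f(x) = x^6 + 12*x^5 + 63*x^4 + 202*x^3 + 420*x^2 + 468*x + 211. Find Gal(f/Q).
PGL(2,5) (order 120)

The polynomial f is an irreducible sextic over Q, so G = Gal(f/Q) is one of the 16 transitive subgroups 6T1, ..., 6T16 of S_6. The discriminant of f is -28010528989632, which is not a perfect square, so G is not contained in A_6. The transitive groups of degree 6 not contained in A_6 are: C_6 (6T1, order 6), S_3 (6T2, order 6), D_6 (6T3, order 12), C_3 x S_3 (6T5, order 18), A_4 x C_2 (6T6, order 24), S_4 (6T8, order 24), S_3 x S_3 (6T9, order 36), S_4 x C_2 (6T11, order 48), (S_3 x S_3) : C_2 (6T13, order 72), PGL(2,5) (6T14, order 120), S_6 (6T16, order 720). By Dedekind's theorem, for a prime p not dividing disc(f) the degrees of the irreducible factors of f mod p form the cycle type of an element of G. Factoring f modulo the 21 such primes p <= 89 (skipping 2, 3, 7, which divide the discriminant), each new pattern first appears at: mod 5: f = (x^6 + 2x^5 + 3x^4 + 2x^3 + 3x + 1), pattern 6; mod 11: f = (x + 6)(x^5 + 6x^4 + 5x^3 + 7x^2 + 4x + 4), pattern 5+1; mod 13: f = (x + 1)(x + 7)(x^4 + 4x^3 + 11x^2 + 8x + 6), pattern 4+1+1; mod 23: f = (x + 5)(x + 18)(x^2 + 3x + 11)(x^2 + 9x + 4), pattern 2+2+1+1; mod 43: f = (x^3 + 6x^2 + 12x + 39)(x^3 + 6x^2 + 15x + 1), pattern 3+3; mod 61: f = (x^2 + 32x + 5)(x^2 + 50x + 55)(x^2 + 52x + 56), pattern 2+2+2. No other pattern occurs in this range, so the set of observed cycle types is {6, 5+1, 4+1+1, 2+2+1+1, 3+3, 2+2+2}. The candidates containing elements of all these cycle types are PGL(2,5) (6T14) of order 120, S_6 (6T16) of order 720; the others are excluded. The observed types are precisely the cycle types that occur in PGL(2,5) (6T14) (apart from the identity). Each of the other remaining candidates has further cycle types, and by the Chebotarev density theorem the matching factorization patterns would occur for a proportion of primes equal to their share of the group: S_6 (6T16) additionally contains elements of type 4+2, 3+2+1, 3+1+1+1, 2+1+1+1+1 (265 of its 720 elements, about 37% of primes). None of the 21 primes tested shows any such pattern (for each of these groups the chance of that is below 10^-4), which rules them out. Hence G = PGL(2,5) (6T14), of order 120.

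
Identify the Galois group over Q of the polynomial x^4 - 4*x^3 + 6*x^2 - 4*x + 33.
The polynomial is an irreducible quartic over Q and its discriminant is 8388608, which is not a perfect square, so the Galois group is not contained in A_4. The resolvent cubic y^3 - 6*y^2 - 116*y + 248 has exactly one rational root, so the Galois group is C_4 or D_4. The quartic remains irreducible over Q(sqrt(disc)), so the group is D_4.

D_4 (also written D4)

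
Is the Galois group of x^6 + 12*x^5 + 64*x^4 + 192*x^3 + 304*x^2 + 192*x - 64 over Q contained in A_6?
Yes

The polynomial is irreducible of degree 6 over Q. Its discriminant is 164995463643136 = 12845056^2, a perfect square. A Galois group lies in the alternating group exactly when the discriminant is a square in Q, so the Galois group (A_4) is contained in A_6.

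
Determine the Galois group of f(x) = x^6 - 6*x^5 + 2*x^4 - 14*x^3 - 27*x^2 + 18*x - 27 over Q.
The polynomial f is an irreducible sextic over Q, so G = Gal(f/Q) is one of the 16 transitive subgroups 6T1, ..., 6T16 of S_6. The discriminant of f is 259251475258944 = 16101288^2, a perfect square, so G is contained in A_6. The transitive groups of degree 6 contained in A_6 are: A_4 (6T4, order 12), S_4 (6T7, order 24), (C_3 x C_3) : C_4 (6T10, order 36), PSL(2,5) (6T12, order 60), A_6 (6T15, order 360). By Dedekind's theorem, for a prime p not dividing disc(f) the degrees of the irreducible factors of f mod p form the cycle type of an element of G. Factoring f modulo the 79 such primes p <= 431 (skipping 2, 3, 7, 23, which divide the discriminant), each new pattern first appears at: mod 5: f = (x^2 + 4x + 2)(x^4 + x + 4), pattern 4+2; mod 13: f = (x^3 + 2x^2 + 12x + 7)(x^3 + 5x^2 + 6x + 11), pattern 3+3; mod 19: f = (x + 10)(x + 14)(x^2 + 4x + 2)(x^2 + 4x + 13), pattern 2+2+1+1; mod 223: f = (x + 75)(x + 80)(x + 89)(x + 100)(x + 101)(x + 218), pattern 1+1+1+1+1+1. No other pattern occurs in this range, so the set of observed cycle types is {4+2, 3+3, 2+2+1+1, 1+1+1+1+1+1}. The candidates containing elements of all these cycle types are S_4 (6T7) of order 24, (C_3 x C_3) : C_4 (6T10) of order 36, A_6 (6T15) of order 360; the others are excluded. The observed types are precisely the cycle types that occur in S_4 (6T7). Each of the other remaining candidates has further cycle types, and by the Chebotarev density theorem the matching factorization patterns would occur for a proportion of primes equal to their share of the group: (C_3 x C_3) : C_4 (6T10) additionally contains elements of type 3+1+1+1 (4 of its 36 elements, about 11% of primes); A_6 (6T15) additionally contains elements of type 5+1, 3+1+1+1 (184 of its 360 elements, about 51% of primes). None of the 79 primes tested shows any such pattern (for each of these groups the chance of that is below 10^-4), which rules them out. Hence G = S_4 (6T7), of order 24.

6T7: S_4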